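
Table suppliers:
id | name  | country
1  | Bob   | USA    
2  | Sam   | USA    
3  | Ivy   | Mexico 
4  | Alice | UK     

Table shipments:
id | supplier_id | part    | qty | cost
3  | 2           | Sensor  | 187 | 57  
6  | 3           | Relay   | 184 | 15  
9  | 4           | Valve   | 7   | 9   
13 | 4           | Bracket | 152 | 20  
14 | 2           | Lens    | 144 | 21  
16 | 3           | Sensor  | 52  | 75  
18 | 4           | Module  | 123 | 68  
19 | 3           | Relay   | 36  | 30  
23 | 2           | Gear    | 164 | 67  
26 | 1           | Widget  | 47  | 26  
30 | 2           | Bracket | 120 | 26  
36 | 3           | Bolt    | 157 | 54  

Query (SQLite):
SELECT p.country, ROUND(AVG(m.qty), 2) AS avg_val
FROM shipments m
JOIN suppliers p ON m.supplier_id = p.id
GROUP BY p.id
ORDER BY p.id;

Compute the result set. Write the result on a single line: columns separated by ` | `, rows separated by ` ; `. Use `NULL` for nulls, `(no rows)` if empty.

Join each shipments row to its suppliers via supplier_id.
Group joined rows by suppliers.id; compute ROUND(AVG(m.qty), 2) per group.
  1: ids {26} → ROUND(AVG(m.qty), 2)=47
  2: ids {3, 14, 23, 30} → ROUND(AVG(m.qty), 2)=153.75
  3: ids {6, 16, 19, 36} → ROUND(AVG(m.qty), 2)=107.25
  4: ids {9, 13, 18} → ROUND(AVG(m.qty), 2)=94

USA | 47 ; USA | 153.75 ; Mexico | 107.25 ; UK | 94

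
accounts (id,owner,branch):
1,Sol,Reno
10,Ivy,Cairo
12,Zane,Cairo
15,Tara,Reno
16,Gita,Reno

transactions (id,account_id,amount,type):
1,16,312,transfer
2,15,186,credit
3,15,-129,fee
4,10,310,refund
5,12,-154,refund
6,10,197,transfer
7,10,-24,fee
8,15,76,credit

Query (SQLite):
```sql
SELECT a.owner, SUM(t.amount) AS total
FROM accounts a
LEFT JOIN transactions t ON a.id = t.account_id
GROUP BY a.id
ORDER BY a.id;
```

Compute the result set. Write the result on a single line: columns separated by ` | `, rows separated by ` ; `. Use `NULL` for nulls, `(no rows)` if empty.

LEFT JOIN keeps every accounts row; unmatched ones get NULL for transactions columns.
Group by accounts.id and compute SUM(t.amount). SUM over an all-NULL group is NULL.
  1: ids {—} → SUM(t.amount)=NULL
  10: ids {4, 6, 7} → SUM(t.amount)=483
  12: ids {5} → SUM(t.amount)=-154
  15: ids {2, 3, 8} → SUM(t.amount)=133
  16: ids {1} → SUM(t.amount)=312

Sol | NULL ; Ivy | 483 ; Zane | -154 ; Tara | 133 ; Gita | 312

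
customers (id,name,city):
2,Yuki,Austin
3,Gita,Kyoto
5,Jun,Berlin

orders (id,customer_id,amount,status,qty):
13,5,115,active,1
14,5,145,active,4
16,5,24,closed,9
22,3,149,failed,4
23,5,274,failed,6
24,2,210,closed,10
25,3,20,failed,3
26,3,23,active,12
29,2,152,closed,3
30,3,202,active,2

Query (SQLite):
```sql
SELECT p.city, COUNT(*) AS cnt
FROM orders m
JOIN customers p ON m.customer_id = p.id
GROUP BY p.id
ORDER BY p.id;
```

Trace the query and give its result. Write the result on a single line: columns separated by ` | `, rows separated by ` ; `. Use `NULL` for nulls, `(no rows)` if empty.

Austin | 2 ; Kyoto | 4 ; Berlin | 4

Join each orders row to its customers via customer_id.
Group joined rows by customers.id; compute COUNT(*) per group.
  2: ids {24, 29} → COUNT(*)=2
  3: ids {22, 25, 26, 30} → COUNT(*)=4
  5: ids {13, 14, 16, 23} → COUNT(*)=4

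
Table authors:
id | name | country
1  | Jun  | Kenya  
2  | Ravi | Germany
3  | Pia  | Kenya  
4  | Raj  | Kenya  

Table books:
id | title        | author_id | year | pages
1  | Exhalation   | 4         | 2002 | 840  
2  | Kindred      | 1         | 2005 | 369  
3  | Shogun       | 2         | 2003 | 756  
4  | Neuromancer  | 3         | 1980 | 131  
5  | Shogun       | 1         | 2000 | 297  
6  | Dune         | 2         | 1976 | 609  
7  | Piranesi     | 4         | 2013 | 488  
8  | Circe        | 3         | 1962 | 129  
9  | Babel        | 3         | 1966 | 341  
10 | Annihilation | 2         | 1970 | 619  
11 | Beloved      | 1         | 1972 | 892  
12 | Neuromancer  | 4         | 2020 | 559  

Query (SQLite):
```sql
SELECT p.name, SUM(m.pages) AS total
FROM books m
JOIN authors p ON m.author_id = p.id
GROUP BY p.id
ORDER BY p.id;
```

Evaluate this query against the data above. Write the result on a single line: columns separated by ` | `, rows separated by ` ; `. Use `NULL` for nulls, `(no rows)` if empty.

Jun | 1558 ; Ravi | 1984 ; Pia | 601 ; Raj | 1887

Join each books row to its authors via author_id.
Group joined rows by authors.id; compute SUM(m.pages) per group.
  1: ids {2, 5, 11} → SUM(m.pages)=1558
  2: ids {3, 6, 10} → SUM(m.pages)=1984
  3: ids {4, 8, 9} → SUM(m.pages)=601
  4: ids {1, 7, 12} → SUM(m.pages)=1887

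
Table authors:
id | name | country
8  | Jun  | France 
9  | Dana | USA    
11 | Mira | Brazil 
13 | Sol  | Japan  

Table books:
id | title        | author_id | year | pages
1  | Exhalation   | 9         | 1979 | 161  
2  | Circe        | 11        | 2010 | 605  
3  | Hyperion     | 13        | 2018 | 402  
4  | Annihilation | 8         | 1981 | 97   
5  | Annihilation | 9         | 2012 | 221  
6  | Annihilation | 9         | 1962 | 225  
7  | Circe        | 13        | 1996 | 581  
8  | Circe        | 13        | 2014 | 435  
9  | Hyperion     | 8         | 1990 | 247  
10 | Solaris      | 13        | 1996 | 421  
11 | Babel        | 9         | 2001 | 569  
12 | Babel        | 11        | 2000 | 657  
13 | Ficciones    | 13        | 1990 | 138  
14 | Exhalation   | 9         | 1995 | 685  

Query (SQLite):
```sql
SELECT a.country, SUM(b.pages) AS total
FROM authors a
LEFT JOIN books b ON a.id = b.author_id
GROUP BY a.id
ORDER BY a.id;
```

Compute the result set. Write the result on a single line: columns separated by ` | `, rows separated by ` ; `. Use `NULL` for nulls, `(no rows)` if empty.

LEFT JOIN keeps every authors row; unmatched ones get NULL for books columns.
Group by authors.id and compute SUM(b.pages). SUM over an all-NULL group is NULL.
  8: ids {4, 9} → SUM(b.pages)=344
  9: ids {1, 5, 6, 11, 14} → SUM(b.pages)=1861
  11: ids {2, 12} → SUM(b.pages)=1262
  13: ids {3, 7, 8, 10, 13} → SUM(b.pages)=1977

France | 344 ; USA | 1861 ; Brazil | 1262 ; Japan | 1977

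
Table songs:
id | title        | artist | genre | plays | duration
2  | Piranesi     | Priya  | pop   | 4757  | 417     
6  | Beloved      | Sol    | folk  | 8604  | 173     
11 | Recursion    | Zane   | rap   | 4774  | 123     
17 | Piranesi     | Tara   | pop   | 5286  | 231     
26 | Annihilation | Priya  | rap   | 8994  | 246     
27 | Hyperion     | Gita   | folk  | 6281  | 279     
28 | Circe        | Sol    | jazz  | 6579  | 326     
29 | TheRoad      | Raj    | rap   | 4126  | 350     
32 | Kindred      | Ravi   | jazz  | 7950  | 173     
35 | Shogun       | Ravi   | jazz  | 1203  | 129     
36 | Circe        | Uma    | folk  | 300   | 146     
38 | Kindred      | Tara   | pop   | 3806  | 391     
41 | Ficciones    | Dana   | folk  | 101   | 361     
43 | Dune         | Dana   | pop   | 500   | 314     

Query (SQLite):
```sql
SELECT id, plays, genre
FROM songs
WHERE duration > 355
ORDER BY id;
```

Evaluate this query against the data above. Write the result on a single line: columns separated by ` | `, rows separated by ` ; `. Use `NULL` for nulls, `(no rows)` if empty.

2 | 4757 | pop ; 38 | 3806 | pop ; 41 | 101 | folk

duration > 355: ids {2, 38, 41}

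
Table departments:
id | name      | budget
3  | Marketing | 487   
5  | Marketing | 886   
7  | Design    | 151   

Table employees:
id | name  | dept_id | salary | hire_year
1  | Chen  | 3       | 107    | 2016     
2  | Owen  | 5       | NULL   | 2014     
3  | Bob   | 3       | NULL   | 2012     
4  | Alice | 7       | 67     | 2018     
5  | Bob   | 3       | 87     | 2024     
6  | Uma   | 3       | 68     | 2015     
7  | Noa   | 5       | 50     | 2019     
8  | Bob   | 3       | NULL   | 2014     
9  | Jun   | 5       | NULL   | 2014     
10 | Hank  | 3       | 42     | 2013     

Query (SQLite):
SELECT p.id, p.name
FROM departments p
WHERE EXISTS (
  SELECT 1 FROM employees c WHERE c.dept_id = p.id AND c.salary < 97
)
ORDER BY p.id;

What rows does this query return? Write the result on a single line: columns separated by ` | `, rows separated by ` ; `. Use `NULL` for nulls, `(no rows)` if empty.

3 | Marketing ; 5 | Marketing ; 7 | Design

For each departments row, check whether any employees with matching dept_id has salary < 97.
Keep rows where that is true.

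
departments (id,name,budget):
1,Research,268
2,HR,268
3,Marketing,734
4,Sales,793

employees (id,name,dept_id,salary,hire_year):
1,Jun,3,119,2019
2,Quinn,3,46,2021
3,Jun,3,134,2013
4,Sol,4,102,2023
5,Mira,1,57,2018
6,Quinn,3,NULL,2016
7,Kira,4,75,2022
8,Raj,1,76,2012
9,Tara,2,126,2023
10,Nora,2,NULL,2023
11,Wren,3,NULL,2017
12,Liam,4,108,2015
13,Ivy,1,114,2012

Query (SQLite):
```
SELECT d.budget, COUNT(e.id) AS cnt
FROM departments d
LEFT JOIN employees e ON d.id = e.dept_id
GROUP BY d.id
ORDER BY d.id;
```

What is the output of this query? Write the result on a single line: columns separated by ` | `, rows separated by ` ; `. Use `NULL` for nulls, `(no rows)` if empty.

LEFT JOIN keeps every departments row; unmatched ones get NULL for employees columns.
Group by departments.id and compute COUNT(e.id). COUNT(col) of an all-NULL group is 0.
  1: ids {5, 8, 13} → COUNT(e.id)=3
  2: ids {9, 10} → COUNT(e.id)=2
  3: ids {1, 2, 3, 6, 11} → COUNT(e.id)=5
  4: ids {4, 7, 12} → COUNT(e.id)=3

268 | 3 ; 268 | 2 ; 734 | 5 ; 793 | 3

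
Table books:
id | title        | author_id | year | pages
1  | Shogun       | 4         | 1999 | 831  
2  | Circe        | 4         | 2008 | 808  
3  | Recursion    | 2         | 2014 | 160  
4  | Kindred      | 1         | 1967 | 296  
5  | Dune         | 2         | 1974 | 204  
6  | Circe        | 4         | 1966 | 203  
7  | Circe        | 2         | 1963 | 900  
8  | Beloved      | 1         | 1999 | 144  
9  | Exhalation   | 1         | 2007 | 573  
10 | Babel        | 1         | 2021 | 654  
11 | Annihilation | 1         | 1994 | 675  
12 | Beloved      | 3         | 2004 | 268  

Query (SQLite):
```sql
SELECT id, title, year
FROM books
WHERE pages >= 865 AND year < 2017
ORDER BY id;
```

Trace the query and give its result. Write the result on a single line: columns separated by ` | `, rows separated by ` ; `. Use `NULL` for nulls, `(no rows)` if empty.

pages >= 865: ids {7}
year < 2017: ids {1, 2, 3, 4, 5, 6, 7, 8, 9, 11, 12}
Combine with AND.

7 | Circe | 1963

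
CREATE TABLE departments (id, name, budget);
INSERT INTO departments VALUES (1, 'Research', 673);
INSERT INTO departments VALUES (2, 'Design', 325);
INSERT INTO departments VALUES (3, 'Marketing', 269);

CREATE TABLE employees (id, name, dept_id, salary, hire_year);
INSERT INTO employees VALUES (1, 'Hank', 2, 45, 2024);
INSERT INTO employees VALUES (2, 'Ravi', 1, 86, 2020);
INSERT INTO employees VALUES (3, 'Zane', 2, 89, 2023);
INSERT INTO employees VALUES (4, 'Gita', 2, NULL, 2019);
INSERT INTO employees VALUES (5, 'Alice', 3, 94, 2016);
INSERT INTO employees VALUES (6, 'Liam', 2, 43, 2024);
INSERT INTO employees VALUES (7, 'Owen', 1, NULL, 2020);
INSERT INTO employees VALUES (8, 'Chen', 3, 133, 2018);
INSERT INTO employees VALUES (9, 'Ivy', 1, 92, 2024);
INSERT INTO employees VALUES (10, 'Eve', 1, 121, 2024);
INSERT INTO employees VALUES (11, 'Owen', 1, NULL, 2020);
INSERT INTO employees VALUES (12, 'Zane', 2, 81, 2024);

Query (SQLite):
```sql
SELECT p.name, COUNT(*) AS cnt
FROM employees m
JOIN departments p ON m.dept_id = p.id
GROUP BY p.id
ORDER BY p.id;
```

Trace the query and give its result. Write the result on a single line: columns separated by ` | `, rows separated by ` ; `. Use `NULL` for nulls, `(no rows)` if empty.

Join each employees row to its departments via dept_id.
Group joined rows by departments.id; compute COUNT(*) per group.
  1: ids {2, 7, 9, 10, 11} → COUNT(*)=5
  2: ids {1, 3, 4, 6, 12} → COUNT(*)=5
  3: ids {5, 8} → COUNT(*)=2

Research | 5 ; Design | 5 ; Marketing | 2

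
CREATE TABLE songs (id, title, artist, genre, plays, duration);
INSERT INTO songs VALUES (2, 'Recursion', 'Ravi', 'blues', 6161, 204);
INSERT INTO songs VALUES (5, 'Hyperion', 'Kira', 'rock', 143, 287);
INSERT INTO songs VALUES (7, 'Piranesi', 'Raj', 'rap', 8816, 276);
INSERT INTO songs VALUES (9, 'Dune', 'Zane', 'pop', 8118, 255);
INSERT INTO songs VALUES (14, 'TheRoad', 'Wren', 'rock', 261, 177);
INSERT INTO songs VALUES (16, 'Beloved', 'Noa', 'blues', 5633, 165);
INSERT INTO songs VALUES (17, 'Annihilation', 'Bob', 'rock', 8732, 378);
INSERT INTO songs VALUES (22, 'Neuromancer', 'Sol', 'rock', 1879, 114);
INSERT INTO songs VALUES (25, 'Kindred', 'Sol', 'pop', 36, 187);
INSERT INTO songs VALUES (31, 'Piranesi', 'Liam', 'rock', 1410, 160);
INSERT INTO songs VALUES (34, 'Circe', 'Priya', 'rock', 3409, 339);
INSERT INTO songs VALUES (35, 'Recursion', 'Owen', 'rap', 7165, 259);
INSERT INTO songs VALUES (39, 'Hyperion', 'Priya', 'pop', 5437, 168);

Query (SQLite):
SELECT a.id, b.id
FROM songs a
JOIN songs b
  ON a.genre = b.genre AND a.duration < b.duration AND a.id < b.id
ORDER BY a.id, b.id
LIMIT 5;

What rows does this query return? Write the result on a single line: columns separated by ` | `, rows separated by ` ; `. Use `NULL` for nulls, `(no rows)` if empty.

5 | 17 ; 5 | 34 ; 14 | 17 ; 14 | 34 ; 22 | 31

Pairs (a,b) with same genre, a.duration < b.duration, a.id < b.id.
genre groups: blues:{2,16} pop:{9,25,39} rap:{7,35} rock:{5,14,17,22,31,34}
Ordered by (a.id, b.id); first 5.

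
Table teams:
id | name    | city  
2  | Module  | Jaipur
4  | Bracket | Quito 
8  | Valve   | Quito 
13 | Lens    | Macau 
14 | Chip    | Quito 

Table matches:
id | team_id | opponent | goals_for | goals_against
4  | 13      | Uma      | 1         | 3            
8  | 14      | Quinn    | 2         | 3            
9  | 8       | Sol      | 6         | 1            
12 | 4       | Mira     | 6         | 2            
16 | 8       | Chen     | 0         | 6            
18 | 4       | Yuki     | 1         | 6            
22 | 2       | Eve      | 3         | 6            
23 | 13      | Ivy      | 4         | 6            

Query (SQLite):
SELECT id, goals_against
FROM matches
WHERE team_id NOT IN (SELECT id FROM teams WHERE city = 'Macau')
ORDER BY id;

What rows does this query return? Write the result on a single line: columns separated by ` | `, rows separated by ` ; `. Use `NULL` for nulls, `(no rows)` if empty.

Inner query: teams.id where city = 'Macau'.
Outer: keep matches rows whose team_id is not in that set.
Inner query → {13}

8 | 3 ; 9 | 1 ; 12 | 2 ; 16 | 6 ; 18 | 6 ; 22 | 6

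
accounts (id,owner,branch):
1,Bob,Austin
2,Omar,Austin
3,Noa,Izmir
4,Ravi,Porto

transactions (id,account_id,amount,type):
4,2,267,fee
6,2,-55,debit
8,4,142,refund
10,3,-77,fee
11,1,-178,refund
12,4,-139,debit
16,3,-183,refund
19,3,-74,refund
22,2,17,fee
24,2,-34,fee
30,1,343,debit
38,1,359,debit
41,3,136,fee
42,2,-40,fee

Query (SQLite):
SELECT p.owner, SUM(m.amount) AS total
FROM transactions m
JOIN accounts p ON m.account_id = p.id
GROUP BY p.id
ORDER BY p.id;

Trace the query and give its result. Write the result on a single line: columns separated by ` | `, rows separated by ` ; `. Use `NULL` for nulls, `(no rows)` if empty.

Join each transactions row to its accounts via account_id.
Group joined rows by accounts.id; compute SUM(m.amount) per group.
  1: ids {11, 30, 38} → SUM(m.amount)=524
  2: ids {4, 6, 22, 24, 42} → SUM(m.amount)=155
  3: ids {10, 16, 19, 41} → SUM(m.amount)=-198
  4: ids {8, 12} → SUM(m.amount)=3

Bob | 524 ; Omar | 155 ; Noa | -198 ; Ravi | 3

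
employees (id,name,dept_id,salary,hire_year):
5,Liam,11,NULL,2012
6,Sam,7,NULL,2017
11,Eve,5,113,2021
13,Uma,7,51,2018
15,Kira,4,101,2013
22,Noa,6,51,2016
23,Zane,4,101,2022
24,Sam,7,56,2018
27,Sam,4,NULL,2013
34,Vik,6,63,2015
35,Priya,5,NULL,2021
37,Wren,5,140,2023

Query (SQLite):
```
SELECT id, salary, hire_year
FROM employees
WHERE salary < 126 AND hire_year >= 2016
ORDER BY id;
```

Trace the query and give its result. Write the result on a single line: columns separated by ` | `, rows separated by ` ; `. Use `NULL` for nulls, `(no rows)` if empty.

salary < 126: ids {11, 13, 15, 22, 23, 24, 34}
hire_year >= 2016: ids {6, 11, 13, 22, 23, 24, 35, 37}
Combine with AND.

11 | 113 | 2021 ; 13 | 51 | 2018 ; 22 | 51 | 2016 ; 23 | 101 | 2022 ; 24 | 56 | 2018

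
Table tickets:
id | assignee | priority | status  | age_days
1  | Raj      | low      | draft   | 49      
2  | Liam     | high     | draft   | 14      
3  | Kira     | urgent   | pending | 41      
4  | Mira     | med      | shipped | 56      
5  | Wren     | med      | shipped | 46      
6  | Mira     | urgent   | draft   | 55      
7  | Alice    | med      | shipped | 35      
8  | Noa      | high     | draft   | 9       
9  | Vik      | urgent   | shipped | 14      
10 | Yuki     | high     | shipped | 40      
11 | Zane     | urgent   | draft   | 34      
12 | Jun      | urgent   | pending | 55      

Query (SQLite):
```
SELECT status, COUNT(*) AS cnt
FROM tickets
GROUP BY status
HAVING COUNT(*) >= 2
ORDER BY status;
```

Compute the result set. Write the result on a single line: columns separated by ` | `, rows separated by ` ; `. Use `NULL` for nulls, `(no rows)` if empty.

Partition tickets by status; compute COUNT(*) within each group.
HAVING: keep groups with count ≥ 2.
  draft: ids {1, 2, 6, 8, 11} → COUNT(*)=5
  pending: ids {3, 12} → COUNT(*)=2
  shipped: ids {4, 5, 7, 9, 10} → COUNT(*)=5

draft | 5 ; pending | 2 ; shipped | 5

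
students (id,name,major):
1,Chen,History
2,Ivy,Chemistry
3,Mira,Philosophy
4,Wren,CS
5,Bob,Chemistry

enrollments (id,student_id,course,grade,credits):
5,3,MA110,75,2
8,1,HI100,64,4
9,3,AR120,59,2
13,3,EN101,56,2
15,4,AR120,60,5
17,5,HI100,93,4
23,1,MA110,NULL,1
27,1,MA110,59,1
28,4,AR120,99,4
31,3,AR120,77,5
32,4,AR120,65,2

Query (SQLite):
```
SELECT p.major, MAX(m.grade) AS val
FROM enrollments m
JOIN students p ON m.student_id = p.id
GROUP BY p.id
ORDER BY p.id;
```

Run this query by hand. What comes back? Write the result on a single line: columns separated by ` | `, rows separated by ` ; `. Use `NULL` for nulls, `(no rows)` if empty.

History | 64 ; Philosophy | 77 ; CS | 99 ; Chemistry | 93

Join each enrollments row to its students via student_id.
Group joined rows by students.id; compute MAX(m.grade) per group.
  1: ids {8, 23, 27} → MAX(m.grade)=64
  3: ids {5, 9, 13, 31} → MAX(m.grade)=77
  4: ids {15, 28, 32} → MAX(m.grade)=99
  5: ids {17} → MAX(m.grade)=93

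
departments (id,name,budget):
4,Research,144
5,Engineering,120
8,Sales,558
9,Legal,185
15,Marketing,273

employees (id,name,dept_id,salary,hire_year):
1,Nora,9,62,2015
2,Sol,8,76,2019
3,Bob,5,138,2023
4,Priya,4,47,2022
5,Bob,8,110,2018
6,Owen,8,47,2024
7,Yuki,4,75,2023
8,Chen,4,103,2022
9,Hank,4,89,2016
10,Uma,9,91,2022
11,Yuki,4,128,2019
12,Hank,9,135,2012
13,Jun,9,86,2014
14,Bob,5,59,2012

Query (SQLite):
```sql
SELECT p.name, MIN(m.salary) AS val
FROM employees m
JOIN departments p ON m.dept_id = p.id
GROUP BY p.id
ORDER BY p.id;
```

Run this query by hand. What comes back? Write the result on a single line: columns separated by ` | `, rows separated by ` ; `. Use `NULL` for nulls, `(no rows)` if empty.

Join each employees row to its departments via dept_id.
Group joined rows by departments.id; compute MIN(m.salary) per group.
  4: ids {4, 7, 8, 9, 11} → MIN(m.salary)=47
  5: ids {3, 14} → MIN(m.salary)=59
  8: ids {2, 5, 6} → MIN(m.salary)=47
  9: ids {1, 10, 12, 13} → MIN(m.salary)=62

Research | 47 ; Engineering | 59 ; Sales | 47 ; Legal | 62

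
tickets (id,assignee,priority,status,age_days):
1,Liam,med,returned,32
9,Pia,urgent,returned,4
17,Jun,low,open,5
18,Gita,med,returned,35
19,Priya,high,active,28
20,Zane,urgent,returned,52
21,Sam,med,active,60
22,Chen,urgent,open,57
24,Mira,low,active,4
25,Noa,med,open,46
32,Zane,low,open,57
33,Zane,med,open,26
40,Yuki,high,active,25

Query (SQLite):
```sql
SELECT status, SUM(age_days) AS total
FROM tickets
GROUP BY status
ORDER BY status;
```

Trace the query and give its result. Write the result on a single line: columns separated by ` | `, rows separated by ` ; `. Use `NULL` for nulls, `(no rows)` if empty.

active | 117 ; open | 191 ; returned | 123

Partition tickets by status; compute SUM(age_days) within each group.
  active: ids {19, 21, 24, 40} → SUM(age_days)=117
  open: ids {17, 22, 25, 32, 33} → SUM(age_days)=191
  returned: ids {1, 9, 18, 20} → SUM(age_days)=123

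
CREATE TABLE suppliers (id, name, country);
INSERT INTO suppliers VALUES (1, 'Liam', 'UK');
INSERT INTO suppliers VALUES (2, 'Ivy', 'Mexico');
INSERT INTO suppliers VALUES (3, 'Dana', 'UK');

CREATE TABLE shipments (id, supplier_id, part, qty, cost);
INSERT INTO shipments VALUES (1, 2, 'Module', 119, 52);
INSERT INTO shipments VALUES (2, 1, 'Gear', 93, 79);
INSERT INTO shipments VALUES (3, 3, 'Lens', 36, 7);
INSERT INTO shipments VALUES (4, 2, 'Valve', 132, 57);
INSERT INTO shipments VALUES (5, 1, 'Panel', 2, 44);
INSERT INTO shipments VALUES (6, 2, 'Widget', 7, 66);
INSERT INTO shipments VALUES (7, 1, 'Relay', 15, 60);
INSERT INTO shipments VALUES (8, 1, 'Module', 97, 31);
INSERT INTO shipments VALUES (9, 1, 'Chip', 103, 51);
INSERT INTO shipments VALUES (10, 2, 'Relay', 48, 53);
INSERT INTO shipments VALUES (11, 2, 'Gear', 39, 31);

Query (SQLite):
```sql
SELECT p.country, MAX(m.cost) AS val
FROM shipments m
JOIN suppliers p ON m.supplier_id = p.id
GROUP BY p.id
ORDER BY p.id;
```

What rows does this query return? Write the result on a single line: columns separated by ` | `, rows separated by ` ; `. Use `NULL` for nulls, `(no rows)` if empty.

Join each shipments row to its suppliers via supplier_id.
Group joined rows by suppliers.id; compute MAX(m.cost) per group.
  1: ids {2, 5, 7, 8, 9} → MAX(m.cost)=79
  2: ids {1, 4, 6, 10, 11} → MAX(m.cost)=66
  3: ids {3} → MAX(m.cost)=7

UK | 79 ; Mexico | 66 ; UK | 7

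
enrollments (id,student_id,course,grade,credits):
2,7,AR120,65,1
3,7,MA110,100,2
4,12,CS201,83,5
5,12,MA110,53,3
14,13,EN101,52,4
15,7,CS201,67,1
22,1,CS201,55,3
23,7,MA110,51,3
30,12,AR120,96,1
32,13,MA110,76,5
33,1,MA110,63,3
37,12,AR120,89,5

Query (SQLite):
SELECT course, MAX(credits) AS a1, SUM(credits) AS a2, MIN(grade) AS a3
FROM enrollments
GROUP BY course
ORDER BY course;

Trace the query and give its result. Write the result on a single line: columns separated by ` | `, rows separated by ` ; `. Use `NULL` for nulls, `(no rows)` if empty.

AR120 | 5 | 7 | 65 ; CS201 | 5 | 9 | 55 ; EN101 | 4 | 4 | 52 ; MA110 | 5 | 16 | 51

Group enrollments by course.
Per group compute: MAX(credits), SUM(credits), MIN(grade).
  AR120: ids {2, 30, 37} → MAX(credits)=5, SUM(credits)=7, MIN(grade)=65
  CS201: ids {4, 15, 22} → MAX(credits)=5, SUM(credits)=9, MIN(grade)=55
  EN101: ids {14} → MAX(credits)=4, SUM(credits)=4, MIN(grade)=52
  MA110: ids {3, 5, 23, 32, 33} → MAX(credits)=5, SUM(credits)=16, MIN(grade)=51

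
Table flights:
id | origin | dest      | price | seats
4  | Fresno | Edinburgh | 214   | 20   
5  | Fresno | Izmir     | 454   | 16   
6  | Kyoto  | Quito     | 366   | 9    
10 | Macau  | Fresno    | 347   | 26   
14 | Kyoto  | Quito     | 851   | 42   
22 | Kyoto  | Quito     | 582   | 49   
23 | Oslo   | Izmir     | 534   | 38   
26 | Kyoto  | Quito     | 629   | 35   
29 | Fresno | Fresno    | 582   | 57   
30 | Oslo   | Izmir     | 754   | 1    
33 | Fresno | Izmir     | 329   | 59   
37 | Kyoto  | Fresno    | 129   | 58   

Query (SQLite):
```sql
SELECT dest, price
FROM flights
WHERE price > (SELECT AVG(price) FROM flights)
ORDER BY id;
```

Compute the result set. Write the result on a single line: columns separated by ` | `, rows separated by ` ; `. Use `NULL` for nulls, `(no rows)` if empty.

Scalar subquery: AVG(price) over all flights rows = 480.916667 (≈; comparison uses full precision).
Keep rows where price > that value.

Quito | 851 ; Quito | 582 ; Izmir | 534 ; Quito | 629 ; Fresno | 582 ; Izmir | 754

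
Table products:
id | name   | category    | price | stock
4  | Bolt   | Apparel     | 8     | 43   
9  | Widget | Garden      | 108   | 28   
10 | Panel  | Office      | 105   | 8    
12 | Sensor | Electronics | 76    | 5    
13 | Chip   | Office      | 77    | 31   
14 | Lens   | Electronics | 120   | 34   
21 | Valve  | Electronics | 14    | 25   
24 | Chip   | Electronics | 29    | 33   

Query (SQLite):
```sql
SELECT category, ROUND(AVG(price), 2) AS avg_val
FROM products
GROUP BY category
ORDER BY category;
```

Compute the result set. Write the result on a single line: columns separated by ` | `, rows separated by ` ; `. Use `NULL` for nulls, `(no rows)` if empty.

Apparel | 8 ; Electronics | 59.75 ; Garden | 108 ; Office | 91

Partition products by category; compute ROUND(AVG(price), 2) within each group.
  Apparel: ids {4} → ROUND(AVG(price), 2)=8
  Electronics: ids {12, 14, 21, 24} → ROUND(AVG(price), 2)=59.75
  Garden: ids {9} → ROUND(AVG(price), 2)=108
  Office: ids {10, 13} → ROUND(AVG(price), 2)=91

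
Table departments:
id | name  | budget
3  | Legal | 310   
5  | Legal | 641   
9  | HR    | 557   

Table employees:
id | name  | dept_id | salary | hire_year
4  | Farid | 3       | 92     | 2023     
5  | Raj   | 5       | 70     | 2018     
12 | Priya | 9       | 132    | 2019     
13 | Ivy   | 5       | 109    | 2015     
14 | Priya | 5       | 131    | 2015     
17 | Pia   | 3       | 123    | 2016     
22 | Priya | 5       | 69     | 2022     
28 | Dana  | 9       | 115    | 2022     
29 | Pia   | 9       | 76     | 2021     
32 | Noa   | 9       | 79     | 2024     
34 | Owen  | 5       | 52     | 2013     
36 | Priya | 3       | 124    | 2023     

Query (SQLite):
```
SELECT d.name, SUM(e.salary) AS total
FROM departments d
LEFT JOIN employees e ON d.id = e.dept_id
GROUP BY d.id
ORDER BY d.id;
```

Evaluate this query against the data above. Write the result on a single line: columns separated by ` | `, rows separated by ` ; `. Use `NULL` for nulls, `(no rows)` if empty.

Legal | 339 ; Legal | 431 ; HR | 402

LEFT JOIN keeps every departments row; unmatched ones get NULL for employees columns.
Group by departments.id and compute SUM(e.salary). SUM over an all-NULL group is NULL.
  3: ids {4, 17, 36} → SUM(e.salary)=339
  5: ids {5, 13, 14, 22, 34} → SUM(e.salary)=431
  9: ids {12, 28, 29, 32} → SUM(e.salary)=402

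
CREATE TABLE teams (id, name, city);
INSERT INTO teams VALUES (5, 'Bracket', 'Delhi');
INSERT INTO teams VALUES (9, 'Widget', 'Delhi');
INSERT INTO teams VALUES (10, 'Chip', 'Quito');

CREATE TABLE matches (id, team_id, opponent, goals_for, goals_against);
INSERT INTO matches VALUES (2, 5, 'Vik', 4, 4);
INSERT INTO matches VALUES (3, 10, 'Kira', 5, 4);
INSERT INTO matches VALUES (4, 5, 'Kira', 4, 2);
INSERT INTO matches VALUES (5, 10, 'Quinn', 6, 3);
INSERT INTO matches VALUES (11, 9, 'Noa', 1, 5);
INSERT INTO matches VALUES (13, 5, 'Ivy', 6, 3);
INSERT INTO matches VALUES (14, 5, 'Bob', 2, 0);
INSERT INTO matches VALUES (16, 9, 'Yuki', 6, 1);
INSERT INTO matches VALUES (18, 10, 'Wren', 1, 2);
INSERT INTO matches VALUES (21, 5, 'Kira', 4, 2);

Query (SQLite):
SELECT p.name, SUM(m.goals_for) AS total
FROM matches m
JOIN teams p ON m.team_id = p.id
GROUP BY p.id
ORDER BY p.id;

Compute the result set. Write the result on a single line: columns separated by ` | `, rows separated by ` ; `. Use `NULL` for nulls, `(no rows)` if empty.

Bracket | 20 ; Widget | 7 ; Chip | 12

Join each matches row to its teams via team_id.
Group joined rows by teams.id; compute SUM(m.goals_for) per group.
  5: ids {2, 4, 13, 14, 21} → SUM(m.goals_for)=20
  9: ids {11, 16} → SUM(m.goals_for)=7
  10: ids {3, 5, 18} → SUM(m.goals_for)=12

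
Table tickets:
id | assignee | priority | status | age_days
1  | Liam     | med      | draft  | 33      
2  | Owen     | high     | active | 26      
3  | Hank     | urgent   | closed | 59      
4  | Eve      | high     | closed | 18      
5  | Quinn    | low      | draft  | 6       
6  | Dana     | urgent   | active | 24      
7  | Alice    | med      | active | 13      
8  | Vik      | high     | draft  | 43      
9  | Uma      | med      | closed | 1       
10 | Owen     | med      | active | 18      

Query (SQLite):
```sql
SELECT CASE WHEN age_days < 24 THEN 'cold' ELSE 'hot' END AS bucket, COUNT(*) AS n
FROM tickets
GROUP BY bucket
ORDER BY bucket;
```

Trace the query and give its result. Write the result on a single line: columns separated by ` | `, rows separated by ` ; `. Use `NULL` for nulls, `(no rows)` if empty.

cold | 5 ; hot | 5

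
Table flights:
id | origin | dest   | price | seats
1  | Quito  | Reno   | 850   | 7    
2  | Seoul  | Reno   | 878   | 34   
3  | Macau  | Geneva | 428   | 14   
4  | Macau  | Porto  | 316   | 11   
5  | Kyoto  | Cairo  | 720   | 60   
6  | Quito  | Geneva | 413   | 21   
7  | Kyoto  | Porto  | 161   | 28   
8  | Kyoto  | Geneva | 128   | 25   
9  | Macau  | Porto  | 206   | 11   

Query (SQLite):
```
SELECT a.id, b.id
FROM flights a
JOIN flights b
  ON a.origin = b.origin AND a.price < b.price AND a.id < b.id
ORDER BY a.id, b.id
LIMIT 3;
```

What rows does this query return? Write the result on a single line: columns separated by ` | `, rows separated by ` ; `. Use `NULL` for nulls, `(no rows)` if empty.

Pairs (a,b) with same origin, a.price < b.price, a.id < b.id.
origin groups: Kyoto:{5,7,8} Macau:{3,4,9} Quito:{1,6} Seoul:{2}
Ordered by (a.id, b.id); first 3.

(no rows)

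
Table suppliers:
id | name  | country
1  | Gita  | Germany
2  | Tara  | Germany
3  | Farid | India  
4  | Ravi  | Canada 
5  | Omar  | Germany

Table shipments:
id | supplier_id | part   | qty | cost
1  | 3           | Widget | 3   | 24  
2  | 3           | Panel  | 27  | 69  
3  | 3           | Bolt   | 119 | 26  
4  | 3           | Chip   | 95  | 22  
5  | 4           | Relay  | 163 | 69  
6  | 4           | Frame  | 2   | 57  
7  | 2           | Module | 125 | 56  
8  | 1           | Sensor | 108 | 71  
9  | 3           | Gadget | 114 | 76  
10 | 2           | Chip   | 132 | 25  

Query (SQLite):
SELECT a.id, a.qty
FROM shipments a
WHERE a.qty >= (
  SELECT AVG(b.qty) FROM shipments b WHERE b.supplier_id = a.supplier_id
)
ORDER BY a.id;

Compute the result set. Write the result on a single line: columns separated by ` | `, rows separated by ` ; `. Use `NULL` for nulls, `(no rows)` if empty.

For each shipments row a, compute AVG(qty) over rows sharing a.supplier_id.
Keep row a if a.qty >= that per-group AVG.
  supplier_id=1: AVG(qty) = 108.0
  supplier_id=2: AVG(qty) = 128.5
  supplier_id=3: AVG(qty) = 71.6
  supplier_id=4: AVG(qty) = 82.5

3 | 119 ; 4 | 95 ; 5 | 163 ; 8 | 108 ; 9 | 114 ; 10 | 132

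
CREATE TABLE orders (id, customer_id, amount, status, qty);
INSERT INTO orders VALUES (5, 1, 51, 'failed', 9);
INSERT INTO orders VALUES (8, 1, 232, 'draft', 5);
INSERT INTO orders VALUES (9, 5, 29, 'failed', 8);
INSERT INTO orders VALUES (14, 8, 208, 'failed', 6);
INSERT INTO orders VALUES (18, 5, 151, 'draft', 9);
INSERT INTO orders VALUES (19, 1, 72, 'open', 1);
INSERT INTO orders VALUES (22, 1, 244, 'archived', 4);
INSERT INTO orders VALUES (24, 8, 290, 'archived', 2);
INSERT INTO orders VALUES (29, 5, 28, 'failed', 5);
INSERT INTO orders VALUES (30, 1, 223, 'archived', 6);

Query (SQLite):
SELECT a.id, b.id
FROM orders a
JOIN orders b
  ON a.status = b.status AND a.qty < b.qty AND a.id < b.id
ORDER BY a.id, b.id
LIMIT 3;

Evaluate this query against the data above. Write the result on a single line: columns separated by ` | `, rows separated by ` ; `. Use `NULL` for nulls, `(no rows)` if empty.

8 | 18 ; 22 | 30 ; 24 | 30

Pairs (a,b) with same status, a.qty < b.qty, a.id < b.id.
status groups: archived:{22,24,30} draft:{8,18} failed:{5,9,14,29} open:{19}
Ordered by (a.id, b.id); first 3.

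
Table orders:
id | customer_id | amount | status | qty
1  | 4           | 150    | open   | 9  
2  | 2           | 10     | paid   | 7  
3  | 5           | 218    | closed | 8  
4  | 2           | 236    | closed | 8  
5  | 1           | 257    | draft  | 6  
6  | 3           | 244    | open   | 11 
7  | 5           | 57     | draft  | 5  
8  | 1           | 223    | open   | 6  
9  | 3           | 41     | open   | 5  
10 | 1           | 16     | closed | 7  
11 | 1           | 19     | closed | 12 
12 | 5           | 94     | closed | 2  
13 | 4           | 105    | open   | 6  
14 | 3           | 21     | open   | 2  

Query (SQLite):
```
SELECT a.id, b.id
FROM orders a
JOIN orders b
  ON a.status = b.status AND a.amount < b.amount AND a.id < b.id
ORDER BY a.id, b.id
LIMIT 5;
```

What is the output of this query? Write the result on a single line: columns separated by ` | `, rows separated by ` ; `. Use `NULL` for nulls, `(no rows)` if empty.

Pairs (a,b) with same status, a.amount < b.amount, a.id < b.id.
status groups: closed:{3,4,10,11,12} draft:{5,7} open:{1,6,8,9,13,14} paid:{2}
Ordered by (a.id, b.id); first 5.

1 | 6 ; 1 | 8 ; 3 | 4 ; 9 | 13 ; 10 | 11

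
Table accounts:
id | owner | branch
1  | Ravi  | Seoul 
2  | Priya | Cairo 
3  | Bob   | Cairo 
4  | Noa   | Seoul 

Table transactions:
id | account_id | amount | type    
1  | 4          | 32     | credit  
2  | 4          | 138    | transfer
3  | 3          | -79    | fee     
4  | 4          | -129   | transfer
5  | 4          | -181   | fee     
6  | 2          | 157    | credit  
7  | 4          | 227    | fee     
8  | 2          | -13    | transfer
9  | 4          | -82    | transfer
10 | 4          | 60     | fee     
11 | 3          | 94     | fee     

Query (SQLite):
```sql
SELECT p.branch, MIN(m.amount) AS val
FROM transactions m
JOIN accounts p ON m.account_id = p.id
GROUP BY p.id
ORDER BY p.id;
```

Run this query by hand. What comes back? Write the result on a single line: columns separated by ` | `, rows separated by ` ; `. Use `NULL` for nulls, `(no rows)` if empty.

Cairo | -13 ; Cairo | -79 ; Seoul | -181

Join each transactions row to its accounts via account_id.
Group joined rows by accounts.id; compute MIN(m.amount) per group.
  2: ids {6, 8} → MIN(m.amount)=-13
  3: ids {3, 11} → MIN(m.amount)=-79
  4: ids {1, 2, 4, 5, 7, 9, 10} → MIN(m.amount)=-181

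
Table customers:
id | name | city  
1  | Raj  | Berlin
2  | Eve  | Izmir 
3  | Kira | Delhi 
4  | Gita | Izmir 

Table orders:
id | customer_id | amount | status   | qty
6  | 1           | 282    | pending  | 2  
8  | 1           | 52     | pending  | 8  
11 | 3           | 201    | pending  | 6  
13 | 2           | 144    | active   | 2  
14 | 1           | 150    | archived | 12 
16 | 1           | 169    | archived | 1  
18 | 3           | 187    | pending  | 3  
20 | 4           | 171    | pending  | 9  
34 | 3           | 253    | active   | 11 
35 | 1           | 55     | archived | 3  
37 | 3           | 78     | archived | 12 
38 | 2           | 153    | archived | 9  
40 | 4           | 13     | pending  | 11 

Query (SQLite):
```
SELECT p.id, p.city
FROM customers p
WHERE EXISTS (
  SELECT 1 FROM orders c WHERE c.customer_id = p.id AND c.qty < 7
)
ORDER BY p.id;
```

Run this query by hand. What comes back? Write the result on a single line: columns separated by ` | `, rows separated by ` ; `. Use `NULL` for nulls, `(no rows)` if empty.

1 | Berlin ; 2 | Izmir ; 3 | Delhi

For each customers row, check whether any orders with matching customer_id has qty < 7.
Keep rows where that is true.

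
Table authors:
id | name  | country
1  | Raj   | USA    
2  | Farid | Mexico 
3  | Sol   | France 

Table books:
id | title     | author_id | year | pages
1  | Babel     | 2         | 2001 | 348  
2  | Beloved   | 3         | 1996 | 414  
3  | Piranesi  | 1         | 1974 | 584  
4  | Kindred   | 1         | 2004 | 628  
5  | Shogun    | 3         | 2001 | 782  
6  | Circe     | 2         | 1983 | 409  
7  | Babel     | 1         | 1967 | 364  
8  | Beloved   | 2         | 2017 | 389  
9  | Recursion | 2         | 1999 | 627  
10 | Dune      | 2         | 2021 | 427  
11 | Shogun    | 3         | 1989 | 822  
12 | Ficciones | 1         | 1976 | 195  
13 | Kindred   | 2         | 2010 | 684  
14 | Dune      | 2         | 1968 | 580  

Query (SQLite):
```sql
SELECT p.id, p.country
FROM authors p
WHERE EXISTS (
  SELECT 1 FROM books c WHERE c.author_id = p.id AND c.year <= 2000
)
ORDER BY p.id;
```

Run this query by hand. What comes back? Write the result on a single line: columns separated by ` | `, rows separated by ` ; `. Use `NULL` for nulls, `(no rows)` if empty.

For each authors row, check whether any books with matching author_id has year <= 2000.
Keep rows where that is true.

1 | USA ; 2 | Mexico ; 3 | France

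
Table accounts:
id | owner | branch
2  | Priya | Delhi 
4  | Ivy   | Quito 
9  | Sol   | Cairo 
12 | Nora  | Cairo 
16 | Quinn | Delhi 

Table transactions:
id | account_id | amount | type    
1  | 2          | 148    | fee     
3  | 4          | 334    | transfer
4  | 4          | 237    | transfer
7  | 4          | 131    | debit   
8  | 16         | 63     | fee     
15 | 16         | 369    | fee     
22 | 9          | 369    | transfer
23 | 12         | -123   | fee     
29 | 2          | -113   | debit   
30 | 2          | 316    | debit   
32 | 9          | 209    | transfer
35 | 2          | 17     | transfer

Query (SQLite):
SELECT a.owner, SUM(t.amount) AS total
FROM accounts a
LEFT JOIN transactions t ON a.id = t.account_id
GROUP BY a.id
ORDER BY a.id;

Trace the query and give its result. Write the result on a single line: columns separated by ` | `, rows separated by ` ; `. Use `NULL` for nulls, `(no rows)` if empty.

Priya | 368 ; Ivy | 702 ; Sol | 578 ; Nora | -123 ; Quinn | 432

LEFT JOIN keeps every accounts row; unmatched ones get NULL for transactions columns.
Group by accounts.id and compute SUM(t.amount). SUM over an all-NULL group is NULL.
  2: ids {1, 29, 30, 35} → SUM(t.amount)=368
  4: ids {3, 4, 7} → SUM(t.amount)=702
  9: ids {22, 32} → SUM(t.amount)=578
  12: ids {23} → SUM(t.amount)=-123
  16: ids {8, 15} → SUM(t.amount)=432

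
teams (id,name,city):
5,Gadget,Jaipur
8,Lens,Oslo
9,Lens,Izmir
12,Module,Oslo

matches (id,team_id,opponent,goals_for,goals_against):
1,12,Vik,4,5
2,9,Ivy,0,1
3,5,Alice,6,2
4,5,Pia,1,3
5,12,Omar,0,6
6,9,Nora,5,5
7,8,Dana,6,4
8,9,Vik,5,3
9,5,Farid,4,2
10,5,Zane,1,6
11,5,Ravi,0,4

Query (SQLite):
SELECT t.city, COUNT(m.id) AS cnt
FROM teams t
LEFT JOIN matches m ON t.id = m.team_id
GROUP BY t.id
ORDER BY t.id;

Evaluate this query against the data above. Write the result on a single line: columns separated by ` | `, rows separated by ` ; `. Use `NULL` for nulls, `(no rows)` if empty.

Jaipur | 5 ; Oslo | 1 ; Izmir | 3 ; Oslo | 2

LEFT JOIN keeps every teams row; unmatched ones get NULL for matches columns.
Group by teams.id and compute COUNT(m.id). COUNT(col) of an all-NULL group is 0.
  5: ids {3, 4, 9, 10, 11} → COUNT(m.id)=5
  8: ids {7} → COUNT(m.id)=1
  9: ids {2, 6, 8} → COUNT(m.id)=3
  12: ids {1, 5} → COUNT(m.id)=2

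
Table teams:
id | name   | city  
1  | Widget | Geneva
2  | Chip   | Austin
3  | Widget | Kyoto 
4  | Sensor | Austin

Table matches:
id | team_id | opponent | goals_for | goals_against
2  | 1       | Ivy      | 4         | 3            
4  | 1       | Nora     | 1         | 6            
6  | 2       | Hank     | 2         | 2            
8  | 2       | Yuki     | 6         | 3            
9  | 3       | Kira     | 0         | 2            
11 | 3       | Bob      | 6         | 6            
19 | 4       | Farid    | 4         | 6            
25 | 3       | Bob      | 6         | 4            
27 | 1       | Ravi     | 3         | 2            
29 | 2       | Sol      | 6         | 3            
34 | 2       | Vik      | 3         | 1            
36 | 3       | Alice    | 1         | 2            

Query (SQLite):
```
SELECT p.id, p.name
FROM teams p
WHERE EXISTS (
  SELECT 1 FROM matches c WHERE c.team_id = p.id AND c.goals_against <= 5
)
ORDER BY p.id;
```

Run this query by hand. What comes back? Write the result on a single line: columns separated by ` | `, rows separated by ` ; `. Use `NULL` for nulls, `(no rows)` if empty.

1 | Widget ; 2 | Chip ; 3 | Widget

For each teams row, check whether any matches with matching team_id has goals_against <= 5.
Keep rows where that is true.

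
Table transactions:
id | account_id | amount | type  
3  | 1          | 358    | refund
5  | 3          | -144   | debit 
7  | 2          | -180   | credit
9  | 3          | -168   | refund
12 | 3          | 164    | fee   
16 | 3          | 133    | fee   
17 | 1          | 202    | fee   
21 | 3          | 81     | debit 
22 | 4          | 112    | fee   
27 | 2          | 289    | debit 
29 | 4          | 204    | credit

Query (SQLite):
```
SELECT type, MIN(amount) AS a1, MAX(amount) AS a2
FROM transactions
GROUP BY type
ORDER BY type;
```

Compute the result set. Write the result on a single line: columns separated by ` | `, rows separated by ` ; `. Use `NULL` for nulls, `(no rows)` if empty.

credit | -180 | 204 ; debit | -144 | 289 ; fee | 112 | 202 ; refund | -168 | 358

Group transactions by type.
Per group compute: MIN(amount), MAX(amount).
  credit: ids {7, 29} → MIN(amount)=-180, MAX(amount)=204
  debit: ids {5, 21, 27} → MIN(amount)=-144, MAX(amount)=289
  fee: ids {12, 16, 17, 22} → MIN(amount)=112, MAX(amount)=202
  refund: ids {3, 9} → MIN(amount)=-168, MAX(amount)=358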